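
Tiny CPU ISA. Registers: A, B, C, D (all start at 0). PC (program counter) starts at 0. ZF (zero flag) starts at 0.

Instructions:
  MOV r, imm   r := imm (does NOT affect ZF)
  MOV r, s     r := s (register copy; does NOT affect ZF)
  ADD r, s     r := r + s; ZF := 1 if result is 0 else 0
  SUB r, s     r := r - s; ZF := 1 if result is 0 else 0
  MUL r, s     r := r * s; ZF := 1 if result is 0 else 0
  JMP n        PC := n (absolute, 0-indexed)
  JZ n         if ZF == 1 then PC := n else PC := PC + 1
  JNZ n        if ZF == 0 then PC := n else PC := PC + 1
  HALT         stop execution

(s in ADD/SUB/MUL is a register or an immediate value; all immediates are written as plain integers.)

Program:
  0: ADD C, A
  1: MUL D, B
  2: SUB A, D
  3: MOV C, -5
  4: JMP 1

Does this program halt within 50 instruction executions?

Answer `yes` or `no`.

Step 1: PC=0 exec 'ADD C, A'. After: A=0 B=0 C=0 D=0 ZF=1 PC=1
Step 2: PC=1 exec 'MUL D, B'. After: A=0 B=0 C=0 D=0 ZF=1 PC=2
Step 3: PC=2 exec 'SUB A, D'. After: A=0 B=0 C=0 D=0 ZF=1 PC=3
Step 4: PC=3 exec 'MOV C, -5'. After: A=0 B=0 C=-5 D=0 ZF=1 PC=4
Step 5: PC=4 exec 'JMP 1'. After: A=0 B=0 C=-5 D=0 ZF=1 PC=1
Step 6: PC=1 exec 'MUL D, B'. After: A=0 B=0 C=-5 D=0 ZF=1 PC=2
Step 7: PC=2 exec 'SUB A, D'. After: A=0 B=0 C=-5 D=0 ZF=1 PC=3
Step 8: PC=3 exec 'MOV C, -5'. After: A=0 B=0 C=-5 D=0 ZF=1 PC=4
State after step 8 equals state after step 4: the program is in a cycle of length 4 and will never halt.

Answer: no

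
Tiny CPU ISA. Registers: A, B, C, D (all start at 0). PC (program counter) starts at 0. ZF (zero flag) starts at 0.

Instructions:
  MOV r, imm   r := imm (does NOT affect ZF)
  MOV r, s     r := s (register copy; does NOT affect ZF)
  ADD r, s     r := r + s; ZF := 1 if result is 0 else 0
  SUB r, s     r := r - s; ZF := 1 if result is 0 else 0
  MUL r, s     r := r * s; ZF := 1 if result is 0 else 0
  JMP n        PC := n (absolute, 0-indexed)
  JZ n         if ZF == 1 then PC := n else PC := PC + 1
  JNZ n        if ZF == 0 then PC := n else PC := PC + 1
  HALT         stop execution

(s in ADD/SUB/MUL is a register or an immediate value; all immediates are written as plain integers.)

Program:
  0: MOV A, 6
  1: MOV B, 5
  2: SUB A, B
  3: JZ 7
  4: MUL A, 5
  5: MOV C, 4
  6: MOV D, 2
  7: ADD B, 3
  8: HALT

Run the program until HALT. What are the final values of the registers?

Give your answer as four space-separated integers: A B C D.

Step 1: PC=0 exec 'MOV A, 6'. After: A=6 B=0 C=0 D=0 ZF=0 PC=1
Step 2: PC=1 exec 'MOV B, 5'. After: A=6 B=5 C=0 D=0 ZF=0 PC=2
Step 3: PC=2 exec 'SUB A, B'. After: A=1 B=5 C=0 D=0 ZF=0 PC=3
Step 4: PC=3 exec 'JZ 7'. After: A=1 B=5 C=0 D=0 ZF=0 PC=4
Step 5: PC=4 exec 'MUL A, 5'. After: A=5 B=5 C=0 D=0 ZF=0 PC=5
Step 6: PC=5 exec 'MOV C, 4'. After: A=5 B=5 C=4 D=0 ZF=0 PC=6
Step 7: PC=6 exec 'MOV D, 2'. After: A=5 B=5 C=4 D=2 ZF=0 PC=7
Step 8: PC=7 exec 'ADD B, 3'. After: A=5 B=8 C=4 D=2 ZF=0 PC=8
Step 9: PC=8 exec 'HALT'. After: A=5 B=8 C=4 D=2 ZF=0 PC=8 HALTED

Answer: 5 8 4 2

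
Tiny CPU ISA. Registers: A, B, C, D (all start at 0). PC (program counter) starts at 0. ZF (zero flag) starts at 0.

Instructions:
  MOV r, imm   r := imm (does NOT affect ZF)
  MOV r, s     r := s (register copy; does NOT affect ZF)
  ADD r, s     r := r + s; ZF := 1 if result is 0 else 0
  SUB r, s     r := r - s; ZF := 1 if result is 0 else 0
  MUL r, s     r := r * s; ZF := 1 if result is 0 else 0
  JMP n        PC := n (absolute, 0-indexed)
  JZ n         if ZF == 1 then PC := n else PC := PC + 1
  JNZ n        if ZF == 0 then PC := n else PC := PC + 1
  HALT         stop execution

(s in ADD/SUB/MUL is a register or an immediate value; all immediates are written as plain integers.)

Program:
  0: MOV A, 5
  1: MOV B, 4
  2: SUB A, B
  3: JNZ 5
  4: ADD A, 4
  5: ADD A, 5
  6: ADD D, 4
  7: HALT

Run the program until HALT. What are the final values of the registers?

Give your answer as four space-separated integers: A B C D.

Answer: 6 4 0 4

Derivation:
Step 1: PC=0 exec 'MOV A, 5'. After: A=5 B=0 C=0 D=0 ZF=0 PC=1
Step 2: PC=1 exec 'MOV B, 4'. After: A=5 B=4 C=0 D=0 ZF=0 PC=2
Step 3: PC=2 exec 'SUB A, B'. After: A=1 B=4 C=0 D=0 ZF=0 PC=3
Step 4: PC=3 exec 'JNZ 5'. After: A=1 B=4 C=0 D=0 ZF=0 PC=5
Step 5: PC=5 exec 'ADD A, 5'. After: A=6 B=4 C=0 D=0 ZF=0 PC=6
Step 6: PC=6 exec 'ADD D, 4'. After: A=6 B=4 C=0 D=4 ZF=0 PC=7
Step 7: PC=7 exec 'HALT'. After: A=6 B=4 C=0 D=4 ZF=0 PC=7 HALTED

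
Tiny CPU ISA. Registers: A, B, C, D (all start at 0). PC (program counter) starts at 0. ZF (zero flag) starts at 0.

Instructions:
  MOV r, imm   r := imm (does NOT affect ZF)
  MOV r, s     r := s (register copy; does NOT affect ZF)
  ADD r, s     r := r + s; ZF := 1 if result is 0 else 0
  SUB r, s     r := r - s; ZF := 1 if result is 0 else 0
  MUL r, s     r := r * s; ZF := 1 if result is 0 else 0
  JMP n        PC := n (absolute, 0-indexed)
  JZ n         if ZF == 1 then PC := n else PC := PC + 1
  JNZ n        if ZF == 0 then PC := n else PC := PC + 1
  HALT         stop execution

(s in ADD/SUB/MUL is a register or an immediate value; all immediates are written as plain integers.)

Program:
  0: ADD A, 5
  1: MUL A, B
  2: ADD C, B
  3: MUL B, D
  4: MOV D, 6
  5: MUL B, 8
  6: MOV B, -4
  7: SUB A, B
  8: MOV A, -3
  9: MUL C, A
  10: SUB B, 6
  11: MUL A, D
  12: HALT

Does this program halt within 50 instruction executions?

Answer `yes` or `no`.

Answer: yes

Derivation:
Step 1: PC=0 exec 'ADD A, 5'. After: A=5 B=0 C=0 D=0 ZF=0 PC=1
Step 2: PC=1 exec 'MUL A, B'. After: A=0 B=0 C=0 D=0 ZF=1 PC=2
Step 3: PC=2 exec 'ADD C, B'. After: A=0 B=0 C=0 D=0 ZF=1 PC=3
Step 4: PC=3 exec 'MUL B, D'. After: A=0 B=0 C=0 D=0 ZF=1 PC=4
Step 5: PC=4 exec 'MOV D, 6'. After: A=0 B=0 C=0 D=6 ZF=1 PC=5
Step 6: PC=5 exec 'MUL B, 8'. After: A=0 B=0 C=0 D=6 ZF=1 PC=6
Step 7: PC=6 exec 'MOV B, -4'. After: A=0 B=-4 C=0 D=6 ZF=1 PC=7
Step 8: PC=7 exec 'SUB A, B'. After: A=4 B=-4 C=0 D=6 ZF=0 PC=8
Step 9: PC=8 exec 'MOV A, -3'. After: A=-3 B=-4 C=0 D=6 ZF=0 PC=9
Step 10: PC=9 exec 'MUL C, A'. After: A=-3 B=-4 C=0 D=6 ZF=1 PC=10
Step 11: PC=10 exec 'SUB B, 6'. After: A=-3 B=-10 C=0 D=6 ZF=0 PC=11
Step 12: PC=11 exec 'MUL A, D'. After: A=-18 B=-10 C=0 D=6 ZF=0 PC=12
Step 13: PC=12 exec 'HALT'. After: A=-18 B=-10 C=0 D=6 ZF=0 PC=12 HALTED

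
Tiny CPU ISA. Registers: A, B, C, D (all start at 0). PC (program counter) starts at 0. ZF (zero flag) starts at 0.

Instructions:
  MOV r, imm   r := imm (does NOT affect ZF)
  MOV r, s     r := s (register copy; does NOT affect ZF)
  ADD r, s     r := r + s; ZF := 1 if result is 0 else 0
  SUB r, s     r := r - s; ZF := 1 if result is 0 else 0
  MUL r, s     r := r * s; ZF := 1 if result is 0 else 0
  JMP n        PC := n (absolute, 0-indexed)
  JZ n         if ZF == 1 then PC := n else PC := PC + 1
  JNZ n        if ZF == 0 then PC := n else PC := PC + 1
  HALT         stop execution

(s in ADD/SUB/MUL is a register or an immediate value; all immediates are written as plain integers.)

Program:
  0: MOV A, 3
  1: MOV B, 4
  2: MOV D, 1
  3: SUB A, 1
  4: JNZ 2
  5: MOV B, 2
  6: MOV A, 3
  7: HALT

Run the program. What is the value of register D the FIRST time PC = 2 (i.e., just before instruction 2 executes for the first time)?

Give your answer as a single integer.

Step 1: PC=0 exec 'MOV A, 3'. After: A=3 B=0 C=0 D=0 ZF=0 PC=1
Step 2: PC=1 exec 'MOV B, 4'. After: A=3 B=4 C=0 D=0 ZF=0 PC=2
First time PC=2: D=0

0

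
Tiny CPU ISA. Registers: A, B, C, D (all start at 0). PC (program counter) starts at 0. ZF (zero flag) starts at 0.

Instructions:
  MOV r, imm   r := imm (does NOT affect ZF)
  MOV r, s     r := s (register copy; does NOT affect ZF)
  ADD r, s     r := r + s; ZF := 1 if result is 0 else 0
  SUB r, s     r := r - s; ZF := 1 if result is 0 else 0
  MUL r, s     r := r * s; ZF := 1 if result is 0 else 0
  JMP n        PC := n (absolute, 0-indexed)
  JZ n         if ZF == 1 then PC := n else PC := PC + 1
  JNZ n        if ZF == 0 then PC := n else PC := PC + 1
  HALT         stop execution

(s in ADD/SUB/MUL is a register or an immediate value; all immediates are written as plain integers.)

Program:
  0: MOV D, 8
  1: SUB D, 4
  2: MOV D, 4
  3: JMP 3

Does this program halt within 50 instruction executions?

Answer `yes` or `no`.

Answer: no

Derivation:
Step 1: PC=0 exec 'MOV D, 8'. After: A=0 B=0 C=0 D=8 ZF=0 PC=1
Step 2: PC=1 exec 'SUB D, 4'. After: A=0 B=0 C=0 D=4 ZF=0 PC=2
Step 3: PC=2 exec 'MOV D, 4'. After: A=0 B=0 C=0 D=4 ZF=0 PC=3
Step 4: PC=3 exec 'JMP 3'. After: A=0 B=0 C=0 D=4 ZF=0 PC=3
State after step 4 equals state after step 3: the program is in a cycle of length 1 and will never halt.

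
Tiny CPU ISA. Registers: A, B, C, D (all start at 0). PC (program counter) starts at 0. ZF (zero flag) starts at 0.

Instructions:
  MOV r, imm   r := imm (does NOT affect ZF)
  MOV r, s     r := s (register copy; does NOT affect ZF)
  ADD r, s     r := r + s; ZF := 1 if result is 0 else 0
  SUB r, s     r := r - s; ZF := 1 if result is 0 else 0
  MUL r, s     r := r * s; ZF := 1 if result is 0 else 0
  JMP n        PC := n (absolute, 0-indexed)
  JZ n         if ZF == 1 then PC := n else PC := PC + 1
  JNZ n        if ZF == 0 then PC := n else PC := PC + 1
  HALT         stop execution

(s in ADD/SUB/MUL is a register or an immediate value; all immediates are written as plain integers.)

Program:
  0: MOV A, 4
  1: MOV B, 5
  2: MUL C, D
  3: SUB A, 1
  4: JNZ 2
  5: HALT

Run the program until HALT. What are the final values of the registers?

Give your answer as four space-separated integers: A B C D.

Step 1: PC=0 exec 'MOV A, 4'. After: A=4 B=0 C=0 D=0 ZF=0 PC=1
Step 2: PC=1 exec 'MOV B, 5'. After: A=4 B=5 C=0 D=0 ZF=0 PC=2
Step 3: PC=2 exec 'MUL C, D'. After: A=4 B=5 C=0 D=0 ZF=1 PC=3
Step 4: PC=3 exec 'SUB A, 1'. After: A=3 B=5 C=0 D=0 ZF=0 PC=4
Step 5: PC=4 exec 'JNZ 2'. After: A=3 B=5 C=0 D=0 ZF=0 PC=2
Step 6: PC=2 exec 'MUL C, D'. After: A=3 B=5 C=0 D=0 ZF=1 PC=3
Step 7: PC=3 exec 'SUB A, 1'. After: A=2 B=5 C=0 D=0 ZF=0 PC=4
Step 8: PC=4 exec 'JNZ 2'. After: A=2 B=5 C=0 D=0 ZF=0 PC=2
Step 9: PC=2 exec 'MUL C, D'. After: A=2 B=5 C=0 D=0 ZF=1 PC=3
Step 10: PC=3 exec 'SUB A, 1'. After: A=1 B=5 C=0 D=0 ZF=0 PC=4
Step 11: PC=4 exec 'JNZ 2'. After: A=1 B=5 C=0 D=0 ZF=0 PC=2
Step 12: PC=2 exec 'MUL C, D'. After: A=1 B=5 C=0 D=0 ZF=1 PC=3
Step 13: PC=3 exec 'SUB A, 1'. After: A=0 B=5 C=0 D=0 ZF=1 PC=4
Step 14: PC=4 exec 'JNZ 2'. After: A=0 B=5 C=0 D=0 ZF=1 PC=5
Step 15: PC=5 exec 'HALT'. After: A=0 B=5 C=0 D=0 ZF=1 PC=5 HALTED

Answer: 0 5 0 0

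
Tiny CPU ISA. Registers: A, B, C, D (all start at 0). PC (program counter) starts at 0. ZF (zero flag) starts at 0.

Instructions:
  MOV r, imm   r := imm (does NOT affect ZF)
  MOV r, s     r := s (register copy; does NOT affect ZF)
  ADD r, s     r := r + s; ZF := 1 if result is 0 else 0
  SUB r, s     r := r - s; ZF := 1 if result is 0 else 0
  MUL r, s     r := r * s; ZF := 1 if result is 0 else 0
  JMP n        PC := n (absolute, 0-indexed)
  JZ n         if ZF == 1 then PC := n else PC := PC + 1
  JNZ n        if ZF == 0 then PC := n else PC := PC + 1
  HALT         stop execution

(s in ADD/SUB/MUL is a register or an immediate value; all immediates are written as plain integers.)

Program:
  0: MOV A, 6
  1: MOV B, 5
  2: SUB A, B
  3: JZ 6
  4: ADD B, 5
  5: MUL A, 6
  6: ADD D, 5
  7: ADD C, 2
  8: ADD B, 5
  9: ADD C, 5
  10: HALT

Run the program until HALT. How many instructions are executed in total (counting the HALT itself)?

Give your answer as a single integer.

Answer: 11

Derivation:
Step 1: PC=0 exec 'MOV A, 6'. After: A=6 B=0 C=0 D=0 ZF=0 PC=1
Step 2: PC=1 exec 'MOV B, 5'. After: A=6 B=5 C=0 D=0 ZF=0 PC=2
Step 3: PC=2 exec 'SUB A, B'. After: A=1 B=5 C=0 D=0 ZF=0 PC=3
Step 4: PC=3 exec 'JZ 6'. After: A=1 B=5 C=0 D=0 ZF=0 PC=4
Step 5: PC=4 exec 'ADD B, 5'. After: A=1 B=10 C=0 D=0 ZF=0 PC=5
Step 6: PC=5 exec 'MUL A, 6'. After: A=6 B=10 C=0 D=0 ZF=0 PC=6
Step 7: PC=6 exec 'ADD D, 5'. After: A=6 B=10 C=0 D=5 ZF=0 PC=7
Step 8: PC=7 exec 'ADD C, 2'. After: A=6 B=10 C=2 D=5 ZF=0 PC=8
Step 9: PC=8 exec 'ADD B, 5'. After: A=6 B=15 C=2 D=5 ZF=0 PC=9
Step 10: PC=9 exec 'ADD C, 5'. After: A=6 B=15 C=7 D=5 ZF=0 PC=10
Step 11: PC=10 exec 'HALT'. After: A=6 B=15 C=7 D=5 ZF=0 PC=10 HALTED
Total instructions executed: 11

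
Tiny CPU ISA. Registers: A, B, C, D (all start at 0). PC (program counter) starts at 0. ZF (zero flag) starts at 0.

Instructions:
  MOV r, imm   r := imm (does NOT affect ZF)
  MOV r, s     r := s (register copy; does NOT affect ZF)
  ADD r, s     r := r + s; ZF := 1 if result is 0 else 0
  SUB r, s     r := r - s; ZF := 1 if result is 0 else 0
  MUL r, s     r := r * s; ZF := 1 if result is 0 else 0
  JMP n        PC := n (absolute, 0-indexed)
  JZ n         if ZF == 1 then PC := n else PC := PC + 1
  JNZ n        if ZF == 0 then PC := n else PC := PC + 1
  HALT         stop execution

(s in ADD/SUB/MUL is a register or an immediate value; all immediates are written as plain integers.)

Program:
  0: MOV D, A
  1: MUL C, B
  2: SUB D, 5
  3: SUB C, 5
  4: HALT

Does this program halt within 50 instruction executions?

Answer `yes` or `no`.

Step 1: PC=0 exec 'MOV D, A'. After: A=0 B=0 C=0 D=0 ZF=0 PC=1
Step 2: PC=1 exec 'MUL C, B'. After: A=0 B=0 C=0 D=0 ZF=1 PC=2
Step 3: PC=2 exec 'SUB D, 5'. After: A=0 B=0 C=0 D=-5 ZF=0 PC=3
Step 4: PC=3 exec 'SUB C, 5'. After: A=0 B=0 C=-5 D=-5 ZF=0 PC=4
Step 5: PC=4 exec 'HALT'. After: A=0 B=0 C=-5 D=-5 ZF=0 PC=4 HALTED

Answer: yes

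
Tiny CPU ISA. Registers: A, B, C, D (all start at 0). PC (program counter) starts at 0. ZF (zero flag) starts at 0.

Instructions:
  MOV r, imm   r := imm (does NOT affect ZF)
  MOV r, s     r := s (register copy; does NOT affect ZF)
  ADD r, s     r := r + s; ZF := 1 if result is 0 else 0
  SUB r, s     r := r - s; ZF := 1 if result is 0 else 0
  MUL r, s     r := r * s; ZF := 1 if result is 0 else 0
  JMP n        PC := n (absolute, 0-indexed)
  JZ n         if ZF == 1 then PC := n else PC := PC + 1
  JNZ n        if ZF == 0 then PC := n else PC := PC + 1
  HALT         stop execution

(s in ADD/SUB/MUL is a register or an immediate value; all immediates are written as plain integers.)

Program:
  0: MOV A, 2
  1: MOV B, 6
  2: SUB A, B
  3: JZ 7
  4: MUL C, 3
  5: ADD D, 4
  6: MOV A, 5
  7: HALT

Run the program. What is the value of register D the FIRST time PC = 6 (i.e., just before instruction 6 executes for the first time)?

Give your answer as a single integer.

Step 1: PC=0 exec 'MOV A, 2'. After: A=2 B=0 C=0 D=0 ZF=0 PC=1
Step 2: PC=1 exec 'MOV B, 6'. After: A=2 B=6 C=0 D=0 ZF=0 PC=2
Step 3: PC=2 exec 'SUB A, B'. After: A=-4 B=6 C=0 D=0 ZF=0 PC=3
Step 4: PC=3 exec 'JZ 7'. After: A=-4 B=6 C=0 D=0 ZF=0 PC=4
Step 5: PC=4 exec 'MUL C, 3'. After: A=-4 B=6 C=0 D=0 ZF=1 PC=5
Step 6: PC=5 exec 'ADD D, 4'. After: A=-4 B=6 C=0 D=4 ZF=0 PC=6
First time PC=6: D=4

4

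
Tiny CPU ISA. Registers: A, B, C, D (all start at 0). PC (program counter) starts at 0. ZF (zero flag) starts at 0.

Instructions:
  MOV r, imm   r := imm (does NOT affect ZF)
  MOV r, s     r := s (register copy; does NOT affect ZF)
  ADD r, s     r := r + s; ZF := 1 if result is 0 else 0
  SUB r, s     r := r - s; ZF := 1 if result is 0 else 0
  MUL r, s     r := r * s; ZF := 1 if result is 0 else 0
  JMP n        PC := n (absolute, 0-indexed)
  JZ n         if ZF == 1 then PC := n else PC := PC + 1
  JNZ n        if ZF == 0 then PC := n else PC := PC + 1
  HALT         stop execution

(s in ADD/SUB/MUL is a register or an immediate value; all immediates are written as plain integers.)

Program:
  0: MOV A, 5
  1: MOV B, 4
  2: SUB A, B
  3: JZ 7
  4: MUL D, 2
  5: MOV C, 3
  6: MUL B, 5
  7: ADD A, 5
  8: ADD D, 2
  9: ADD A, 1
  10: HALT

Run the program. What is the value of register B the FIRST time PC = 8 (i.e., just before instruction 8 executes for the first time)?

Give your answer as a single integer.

Step 1: PC=0 exec 'MOV A, 5'. After: A=5 B=0 C=0 D=0 ZF=0 PC=1
Step 2: PC=1 exec 'MOV B, 4'. After: A=5 B=4 C=0 D=0 ZF=0 PC=2
Step 3: PC=2 exec 'SUB A, B'. After: A=1 B=4 C=0 D=0 ZF=0 PC=3
Step 4: PC=3 exec 'JZ 7'. After: A=1 B=4 C=0 D=0 ZF=0 PC=4
Step 5: PC=4 exec 'MUL D, 2'. After: A=1 B=4 C=0 D=0 ZF=1 PC=5
Step 6: PC=5 exec 'MOV C, 3'. After: A=1 B=4 C=3 D=0 ZF=1 PC=6
Step 7: PC=6 exec 'MUL B, 5'. After: A=1 B=20 C=3 D=0 ZF=0 PC=7
Step 8: PC=7 exec 'ADD A, 5'. After: A=6 B=20 C=3 D=0 ZF=0 PC=8
First time PC=8: B=20

20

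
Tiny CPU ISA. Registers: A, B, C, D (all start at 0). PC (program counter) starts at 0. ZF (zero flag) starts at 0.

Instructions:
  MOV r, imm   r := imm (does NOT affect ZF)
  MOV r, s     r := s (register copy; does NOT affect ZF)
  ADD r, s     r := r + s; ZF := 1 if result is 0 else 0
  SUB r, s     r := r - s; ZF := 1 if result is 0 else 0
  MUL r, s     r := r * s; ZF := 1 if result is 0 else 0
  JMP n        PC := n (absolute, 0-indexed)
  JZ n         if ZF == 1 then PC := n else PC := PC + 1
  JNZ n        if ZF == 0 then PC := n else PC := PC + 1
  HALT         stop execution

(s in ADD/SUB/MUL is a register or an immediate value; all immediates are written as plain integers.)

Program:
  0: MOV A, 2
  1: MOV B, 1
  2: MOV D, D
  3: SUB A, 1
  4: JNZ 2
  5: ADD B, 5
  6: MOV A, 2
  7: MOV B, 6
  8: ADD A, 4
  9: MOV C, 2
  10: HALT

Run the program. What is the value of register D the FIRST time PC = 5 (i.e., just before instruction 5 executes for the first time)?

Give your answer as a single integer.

Step 1: PC=0 exec 'MOV A, 2'. After: A=2 B=0 C=0 D=0 ZF=0 PC=1
Step 2: PC=1 exec 'MOV B, 1'. After: A=2 B=1 C=0 D=0 ZF=0 PC=2
Step 3: PC=2 exec 'MOV D, D'. After: A=2 B=1 C=0 D=0 ZF=0 PC=3
Step 4: PC=3 exec 'SUB A, 1'. After: A=1 B=1 C=0 D=0 ZF=0 PC=4
Step 5: PC=4 exec 'JNZ 2'. After: A=1 B=1 C=0 D=0 ZF=0 PC=2
Step 6: PC=2 exec 'MOV D, D'. After: A=1 B=1 C=0 D=0 ZF=0 PC=3
Step 7: PC=3 exec 'SUB A, 1'. After: A=0 B=1 C=0 D=0 ZF=1 PC=4
Step 8: PC=4 exec 'JNZ 2'. After: A=0 B=1 C=0 D=0 ZF=1 PC=5
First time PC=5: D=0

0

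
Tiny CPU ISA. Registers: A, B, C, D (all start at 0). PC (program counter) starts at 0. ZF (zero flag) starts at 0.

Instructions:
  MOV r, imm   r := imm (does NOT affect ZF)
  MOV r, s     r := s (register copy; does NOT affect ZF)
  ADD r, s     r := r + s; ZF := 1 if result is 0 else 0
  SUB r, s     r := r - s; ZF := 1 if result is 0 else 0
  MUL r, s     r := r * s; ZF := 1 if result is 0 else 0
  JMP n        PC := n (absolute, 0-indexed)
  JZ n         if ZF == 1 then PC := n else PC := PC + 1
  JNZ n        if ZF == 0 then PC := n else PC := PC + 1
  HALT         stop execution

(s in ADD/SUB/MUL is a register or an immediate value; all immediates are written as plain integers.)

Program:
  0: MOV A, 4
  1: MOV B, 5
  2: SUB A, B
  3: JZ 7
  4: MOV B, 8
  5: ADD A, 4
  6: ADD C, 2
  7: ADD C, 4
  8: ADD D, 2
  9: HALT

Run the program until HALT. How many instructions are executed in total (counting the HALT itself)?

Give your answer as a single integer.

Answer: 10

Derivation:
Step 1: PC=0 exec 'MOV A, 4'. After: A=4 B=0 C=0 D=0 ZF=0 PC=1
Step 2: PC=1 exec 'MOV B, 5'. After: A=4 B=5 C=0 D=0 ZF=0 PC=2
Step 3: PC=2 exec 'SUB A, B'. After: A=-1 B=5 C=0 D=0 ZF=0 PC=3
Step 4: PC=3 exec 'JZ 7'. After: A=-1 B=5 C=0 D=0 ZF=0 PC=4
Step 5: PC=4 exec 'MOV B, 8'. After: A=-1 B=8 C=0 D=0 ZF=0 PC=5
Step 6: PC=5 exec 'ADD A, 4'. After: A=3 B=8 C=0 D=0 ZF=0 PC=6
Step 7: PC=6 exec 'ADD C, 2'. After: A=3 B=8 C=2 D=0 ZF=0 PC=7
Step 8: PC=7 exec 'ADD C, 4'. After: A=3 B=8 C=6 D=0 ZF=0 PC=8
Step 9: PC=8 exec 'ADD D, 2'. After: A=3 B=8 C=6 D=2 ZF=0 PC=9
Step 10: PC=9 exec 'HALT'. After: A=3 B=8 C=6 D=2 ZF=0 PC=9 HALTED
Total instructions executed: 10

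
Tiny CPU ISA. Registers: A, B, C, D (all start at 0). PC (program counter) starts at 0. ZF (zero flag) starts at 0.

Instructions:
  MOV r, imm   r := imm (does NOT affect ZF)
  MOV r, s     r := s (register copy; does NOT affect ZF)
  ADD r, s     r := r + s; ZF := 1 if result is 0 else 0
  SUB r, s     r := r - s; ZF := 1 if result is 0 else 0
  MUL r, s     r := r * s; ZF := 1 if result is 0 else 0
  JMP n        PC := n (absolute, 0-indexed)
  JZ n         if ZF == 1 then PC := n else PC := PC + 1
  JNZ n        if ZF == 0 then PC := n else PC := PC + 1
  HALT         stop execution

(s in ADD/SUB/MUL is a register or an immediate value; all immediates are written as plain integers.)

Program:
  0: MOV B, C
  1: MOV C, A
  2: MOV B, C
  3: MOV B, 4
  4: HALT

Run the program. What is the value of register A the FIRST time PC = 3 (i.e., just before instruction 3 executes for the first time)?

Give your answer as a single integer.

Step 1: PC=0 exec 'MOV B, C'. After: A=0 B=0 C=0 D=0 ZF=0 PC=1
Step 2: PC=1 exec 'MOV C, A'. After: A=0 B=0 C=0 D=0 ZF=0 PC=2
Step 3: PC=2 exec 'MOV B, C'. After: A=0 B=0 C=0 D=0 ZF=0 PC=3
First time PC=3: A=0

0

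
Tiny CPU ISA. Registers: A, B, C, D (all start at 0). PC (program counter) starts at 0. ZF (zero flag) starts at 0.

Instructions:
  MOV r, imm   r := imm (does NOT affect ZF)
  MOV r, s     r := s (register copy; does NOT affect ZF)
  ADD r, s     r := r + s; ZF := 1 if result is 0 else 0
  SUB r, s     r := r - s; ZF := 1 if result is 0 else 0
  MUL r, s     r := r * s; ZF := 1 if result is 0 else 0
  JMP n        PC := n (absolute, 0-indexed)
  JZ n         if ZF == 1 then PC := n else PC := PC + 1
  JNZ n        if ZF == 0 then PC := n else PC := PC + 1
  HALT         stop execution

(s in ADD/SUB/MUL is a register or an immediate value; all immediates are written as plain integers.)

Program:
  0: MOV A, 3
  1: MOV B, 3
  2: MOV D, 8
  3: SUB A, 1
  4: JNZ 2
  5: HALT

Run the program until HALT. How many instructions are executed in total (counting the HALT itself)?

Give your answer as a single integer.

Step 1: PC=0 exec 'MOV A, 3'. After: A=3 B=0 C=0 D=0 ZF=0 PC=1
Step 2: PC=1 exec 'MOV B, 3'. After: A=3 B=3 C=0 D=0 ZF=0 PC=2
Step 3: PC=2 exec 'MOV D, 8'. After: A=3 B=3 C=0 D=8 ZF=0 PC=3
Step 4: PC=3 exec 'SUB A, 1'. After: A=2 B=3 C=0 D=8 ZF=0 PC=4
Step 5: PC=4 exec 'JNZ 2'. After: A=2 B=3 C=0 D=8 ZF=0 PC=2
Step 6: PC=2 exec 'MOV D, 8'. After: A=2 B=3 C=0 D=8 ZF=0 PC=3
Step 7: PC=3 exec 'SUB A, 1'. After: A=1 B=3 C=0 D=8 ZF=0 PC=4
Step 8: PC=4 exec 'JNZ 2'. After: A=1 B=3 C=0 D=8 ZF=0 PC=2
Step 9: PC=2 exec 'MOV D, 8'. After: A=1 B=3 C=0 D=8 ZF=0 PC=3
Step 10: PC=3 exec 'SUB A, 1'. After: A=0 B=3 C=0 D=8 ZF=1 PC=4
Step 11: PC=4 exec 'JNZ 2'. After: A=0 B=3 C=0 D=8 ZF=1 PC=5
Step 12: PC=5 exec 'HALT'. After: A=0 B=3 C=0 D=8 ZF=1 PC=5 HALTED
Total instructions executed: 12

Answer: 12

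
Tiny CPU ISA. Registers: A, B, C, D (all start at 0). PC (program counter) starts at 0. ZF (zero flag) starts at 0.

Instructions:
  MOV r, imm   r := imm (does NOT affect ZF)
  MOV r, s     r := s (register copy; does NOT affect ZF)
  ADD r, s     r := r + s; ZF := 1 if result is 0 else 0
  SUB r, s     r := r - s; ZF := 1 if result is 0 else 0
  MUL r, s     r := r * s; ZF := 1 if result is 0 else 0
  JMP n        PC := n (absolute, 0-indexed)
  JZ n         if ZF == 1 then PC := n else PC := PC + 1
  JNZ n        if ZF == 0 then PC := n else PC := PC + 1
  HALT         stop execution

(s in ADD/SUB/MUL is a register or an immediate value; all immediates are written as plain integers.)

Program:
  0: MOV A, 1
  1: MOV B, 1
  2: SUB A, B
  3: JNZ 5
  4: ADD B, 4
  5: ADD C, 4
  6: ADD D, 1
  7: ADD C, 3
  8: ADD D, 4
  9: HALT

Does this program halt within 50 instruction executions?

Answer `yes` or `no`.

Answer: yes

Derivation:
Step 1: PC=0 exec 'MOV A, 1'. After: A=1 B=0 C=0 D=0 ZF=0 PC=1
Step 2: PC=1 exec 'MOV B, 1'. After: A=1 B=1 C=0 D=0 ZF=0 PC=2
Step 3: PC=2 exec 'SUB A, B'. After: A=0 B=1 C=0 D=0 ZF=1 PC=3
Step 4: PC=3 exec 'JNZ 5'. After: A=0 B=1 C=0 D=0 ZF=1 PC=4
Step 5: PC=4 exec 'ADD B, 4'. After: A=0 B=5 C=0 D=0 ZF=0 PC=5
Step 6: PC=5 exec 'ADD C, 4'. After: A=0 B=5 C=4 D=0 ZF=0 PC=6
Step 7: PC=6 exec 'ADD D, 1'. After: A=0 B=5 C=4 D=1 ZF=0 PC=7
Step 8: PC=7 exec 'ADD C, 3'. After: A=0 B=5 C=7 D=1 ZF=0 PC=8
Step 9: PC=8 exec 'ADD D, 4'. After: A=0 B=5 C=7 D=5 ZF=0 PC=9
Step 10: PC=9 exec 'HALT'. After: A=0 B=5 C=7 D=5 ZF=0 PC=9 HALTED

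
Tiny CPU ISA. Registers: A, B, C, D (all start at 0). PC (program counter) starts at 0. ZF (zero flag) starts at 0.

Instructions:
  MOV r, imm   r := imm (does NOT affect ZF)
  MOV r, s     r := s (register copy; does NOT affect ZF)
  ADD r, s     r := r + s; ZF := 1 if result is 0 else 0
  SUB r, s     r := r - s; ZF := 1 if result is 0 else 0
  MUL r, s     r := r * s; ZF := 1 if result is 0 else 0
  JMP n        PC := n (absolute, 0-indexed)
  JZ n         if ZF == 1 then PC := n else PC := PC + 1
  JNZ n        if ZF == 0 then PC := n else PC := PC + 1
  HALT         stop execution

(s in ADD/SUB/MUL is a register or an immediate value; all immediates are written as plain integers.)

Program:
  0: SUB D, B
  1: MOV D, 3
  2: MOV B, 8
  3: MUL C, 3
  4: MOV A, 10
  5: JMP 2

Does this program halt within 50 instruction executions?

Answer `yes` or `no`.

Step 1: PC=0 exec 'SUB D, B'. After: A=0 B=0 C=0 D=0 ZF=1 PC=1
Step 2: PC=1 exec 'MOV D, 3'. After: A=0 B=0 C=0 D=3 ZF=1 PC=2
Step 3: PC=2 exec 'MOV B, 8'. After: A=0 B=8 C=0 D=3 ZF=1 PC=3
Step 4: PC=3 exec 'MUL C, 3'. After: A=0 B=8 C=0 D=3 ZF=1 PC=4
Step 5: PC=4 exec 'MOV A, 10'. After: A=10 B=8 C=0 D=3 ZF=1 PC=5
Step 6: PC=5 exec 'JMP 2'. After: A=10 B=8 C=0 D=3 ZF=1 PC=2
Step 7: PC=2 exec 'MOV B, 8'. After: A=10 B=8 C=0 D=3 ZF=1 PC=3
Step 8: PC=3 exec 'MUL C, 3'. After: A=10 B=8 C=0 D=3 ZF=1 PC=4
Step 9: PC=4 exec 'MOV A, 10'. After: A=10 B=8 C=0 D=3 ZF=1 PC=5
State after step 9 equals state after step 5: the program is in a cycle of length 4 and will never halt.

Answer: no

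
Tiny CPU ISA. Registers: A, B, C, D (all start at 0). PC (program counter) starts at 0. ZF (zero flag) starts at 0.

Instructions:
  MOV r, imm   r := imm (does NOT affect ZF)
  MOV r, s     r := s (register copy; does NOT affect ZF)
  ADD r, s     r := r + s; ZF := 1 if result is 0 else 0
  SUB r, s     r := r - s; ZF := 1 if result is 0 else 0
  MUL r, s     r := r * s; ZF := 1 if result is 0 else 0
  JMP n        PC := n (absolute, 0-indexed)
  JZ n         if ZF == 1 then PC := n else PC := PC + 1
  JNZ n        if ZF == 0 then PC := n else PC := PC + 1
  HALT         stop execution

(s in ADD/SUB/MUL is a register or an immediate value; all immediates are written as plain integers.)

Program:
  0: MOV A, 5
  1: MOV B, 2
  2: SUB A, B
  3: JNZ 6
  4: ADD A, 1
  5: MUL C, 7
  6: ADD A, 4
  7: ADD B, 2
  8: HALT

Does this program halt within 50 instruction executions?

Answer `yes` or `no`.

Answer: yes

Derivation:
Step 1: PC=0 exec 'MOV A, 5'. After: A=5 B=0 C=0 D=0 ZF=0 PC=1
Step 2: PC=1 exec 'MOV B, 2'. After: A=5 B=2 C=0 D=0 ZF=0 PC=2
Step 3: PC=2 exec 'SUB A, B'. After: A=3 B=2 C=0 D=0 ZF=0 PC=3
Step 4: PC=3 exec 'JNZ 6'. After: A=3 B=2 C=0 D=0 ZF=0 PC=6
Step 5: PC=6 exec 'ADD A, 4'. After: A=7 B=2 C=0 D=0 ZF=0 PC=7
Step 6: PC=7 exec 'ADD B, 2'. After: A=7 B=4 C=0 D=0 ZF=0 PC=8
Step 7: PC=8 exec 'HALT'. After: A=7 B=4 C=0 D=0 ZF=0 PC=8 HALTED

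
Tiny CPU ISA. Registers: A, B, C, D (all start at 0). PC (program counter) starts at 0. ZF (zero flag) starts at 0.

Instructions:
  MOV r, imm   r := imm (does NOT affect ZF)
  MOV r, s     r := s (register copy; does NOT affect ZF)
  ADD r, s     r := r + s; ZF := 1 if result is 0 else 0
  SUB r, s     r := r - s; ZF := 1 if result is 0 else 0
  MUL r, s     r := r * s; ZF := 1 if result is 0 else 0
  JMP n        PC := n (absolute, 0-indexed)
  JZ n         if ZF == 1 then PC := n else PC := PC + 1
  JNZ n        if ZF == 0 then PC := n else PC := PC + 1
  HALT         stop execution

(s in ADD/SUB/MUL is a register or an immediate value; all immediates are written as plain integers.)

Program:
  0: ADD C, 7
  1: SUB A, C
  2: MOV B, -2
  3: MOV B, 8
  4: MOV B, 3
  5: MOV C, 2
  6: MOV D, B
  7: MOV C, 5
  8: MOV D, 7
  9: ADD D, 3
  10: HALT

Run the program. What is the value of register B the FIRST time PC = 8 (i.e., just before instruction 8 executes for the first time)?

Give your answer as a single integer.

Step 1: PC=0 exec 'ADD C, 7'. After: A=0 B=0 C=7 D=0 ZF=0 PC=1
Step 2: PC=1 exec 'SUB A, C'. After: A=-7 B=0 C=7 D=0 ZF=0 PC=2
Step 3: PC=2 exec 'MOV B, -2'. After: A=-7 B=-2 C=7 D=0 ZF=0 PC=3
Step 4: PC=3 exec 'MOV B, 8'. After: A=-7 B=8 C=7 D=0 ZF=0 PC=4
Step 5: PC=4 exec 'MOV B, 3'. After: A=-7 B=3 C=7 D=0 ZF=0 PC=5
Step 6: PC=5 exec 'MOV C, 2'. After: A=-7 B=3 C=2 D=0 ZF=0 PC=6
Step 7: PC=6 exec 'MOV D, B'. After: A=-7 B=3 C=2 D=3 ZF=0 PC=7
Step 8: PC=7 exec 'MOV C, 5'. After: A=-7 B=3 C=5 D=3 ZF=0 PC=8
First time PC=8: B=3

3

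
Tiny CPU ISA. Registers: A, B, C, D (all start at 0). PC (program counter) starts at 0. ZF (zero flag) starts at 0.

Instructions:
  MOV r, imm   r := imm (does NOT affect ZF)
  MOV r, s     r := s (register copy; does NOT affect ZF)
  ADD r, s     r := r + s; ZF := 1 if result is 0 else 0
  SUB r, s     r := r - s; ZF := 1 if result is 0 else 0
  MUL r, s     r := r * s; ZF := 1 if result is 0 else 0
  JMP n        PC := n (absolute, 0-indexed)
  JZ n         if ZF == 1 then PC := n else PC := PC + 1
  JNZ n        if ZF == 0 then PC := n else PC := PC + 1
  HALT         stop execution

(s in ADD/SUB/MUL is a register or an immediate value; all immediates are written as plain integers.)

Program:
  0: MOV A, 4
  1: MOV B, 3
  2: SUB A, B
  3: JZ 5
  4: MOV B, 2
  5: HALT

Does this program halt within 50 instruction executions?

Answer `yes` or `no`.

Answer: yes

Derivation:
Step 1: PC=0 exec 'MOV A, 4'. After: A=4 B=0 C=0 D=0 ZF=0 PC=1
Step 2: PC=1 exec 'MOV B, 3'. After: A=4 B=3 C=0 D=0 ZF=0 PC=2
Step 3: PC=2 exec 'SUB A, B'. After: A=1 B=3 C=0 D=0 ZF=0 PC=3
Step 4: PC=3 exec 'JZ 5'. After: A=1 B=3 C=0 D=0 ZF=0 PC=4
Step 5: PC=4 exec 'MOV B, 2'. After: A=1 B=2 C=0 D=0 ZF=0 PC=5
Step 6: PC=5 exec 'HALT'. After: A=1 B=2 C=0 D=0 ZF=0 PC=5 HALTED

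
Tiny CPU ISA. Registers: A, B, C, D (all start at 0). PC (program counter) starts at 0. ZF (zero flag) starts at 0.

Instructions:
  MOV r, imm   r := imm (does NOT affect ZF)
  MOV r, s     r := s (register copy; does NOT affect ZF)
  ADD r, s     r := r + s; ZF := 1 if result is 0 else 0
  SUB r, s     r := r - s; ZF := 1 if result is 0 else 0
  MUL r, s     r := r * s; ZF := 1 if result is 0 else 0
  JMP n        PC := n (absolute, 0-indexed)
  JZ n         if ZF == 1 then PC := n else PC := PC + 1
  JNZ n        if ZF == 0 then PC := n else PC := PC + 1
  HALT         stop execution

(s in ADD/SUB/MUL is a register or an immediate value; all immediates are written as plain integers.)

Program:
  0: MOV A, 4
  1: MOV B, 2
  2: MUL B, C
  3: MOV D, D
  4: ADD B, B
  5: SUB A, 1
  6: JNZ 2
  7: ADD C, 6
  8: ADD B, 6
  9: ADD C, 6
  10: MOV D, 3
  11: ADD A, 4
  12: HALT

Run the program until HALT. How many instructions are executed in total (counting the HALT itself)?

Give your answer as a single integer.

Step 1: PC=0 exec 'MOV A, 4'. After: A=4 B=0 C=0 D=0 ZF=0 PC=1
Step 2: PC=1 exec 'MOV B, 2'. After: A=4 B=2 C=0 D=0 ZF=0 PC=2
Step 3: PC=2 exec 'MUL B, C'. After: A=4 B=0 C=0 D=0 ZF=1 PC=3
Step 4: PC=3 exec 'MOV D, D'. After: A=4 B=0 C=0 D=0 ZF=1 PC=4
Step 5: PC=4 exec 'ADD B, B'. After: A=4 B=0 C=0 D=0 ZF=1 PC=5
Step 6: PC=5 exec 'SUB A, 1'. After: A=3 B=0 C=0 D=0 ZF=0 PC=6
Step 7: PC=6 exec 'JNZ 2'. After: A=3 B=0 C=0 D=0 ZF=0 PC=2
Step 8: PC=2 exec 'MUL B, C'. After: A=3 B=0 C=0 D=0 ZF=1 PC=3
Step 9: PC=3 exec 'MOV D, D'. After: A=3 B=0 C=0 D=0 ZF=1 PC=4
Step 10: PC=4 exec 'ADD B, B'. After: A=3 B=0 C=0 D=0 ZF=1 PC=5
Step 11: PC=5 exec 'SUB A, 1'. After: A=2 B=0 C=0 D=0 ZF=0 PC=6
Step 12: PC=6 exec 'JNZ 2'. After: A=2 B=0 C=0 D=0 ZF=0 PC=2
Step 13: PC=2 exec 'MUL B, C'. After: A=2 B=0 C=0 D=0 ZF=1 PC=3
Step 14: PC=3 exec 'MOV D, D'. After: A=2 B=0 C=0 D=0 ZF=1 PC=4
Step 15: PC=4 exec 'ADD B, B'. After: A=2 B=0 C=0 D=0 ZF=1 PC=5
Step 16: PC=5 exec 'SUB A, 1'. After: A=1 B=0 C=0 D=0 ZF=0 PC=6
Step 17: PC=6 exec 'JNZ 2'. After: A=1 B=0 C=0 D=0 ZF=0 PC=2
Step 18: PC=2 exec 'MUL B, C'. After: A=1 B=0 C=0 D=0 ZF=1 PC=3
Step 19: PC=3 exec 'MOV D, D'. After: A=1 B=0 C=0 D=0 ZF=1 PC=4
Step 20: PC=4 exec 'ADD B, B'. After: A=1 B=0 C=0 D=0 ZF=1 PC=5
Step 21: PC=5 exec 'SUB A, 1'. After: A=0 B=0 C=0 D=0 ZF=1 PC=6
Step 22: PC=6 exec 'JNZ 2'. After: A=0 B=0 C=0 D=0 ZF=1 PC=7
Step 23: PC=7 exec 'ADD C, 6'. After: A=0 B=0 C=6 D=0 ZF=0 PC=8
Step 24: PC=8 exec 'ADD B, 6'. After: A=0 B=6 C=6 D=0 ZF=0 PC=9
Step 25: PC=9 exec 'ADD C, 6'. After: A=0 B=6 C=12 D=0 ZF=0 PC=10
Step 26: PC=10 exec 'MOV D, 3'. After: A=0 B=6 C=12 D=3 ZF=0 PC=11
Step 27: PC=11 exec 'ADD A, 4'. After: A=4 B=6 C=12 D=3 ZF=0 PC=12
Step 28: PC=12 exec 'HALT'. After: A=4 B=6 C=12 D=3 ZF=0 PC=12 HALTED
Total instructions executed: 28

Answer: 28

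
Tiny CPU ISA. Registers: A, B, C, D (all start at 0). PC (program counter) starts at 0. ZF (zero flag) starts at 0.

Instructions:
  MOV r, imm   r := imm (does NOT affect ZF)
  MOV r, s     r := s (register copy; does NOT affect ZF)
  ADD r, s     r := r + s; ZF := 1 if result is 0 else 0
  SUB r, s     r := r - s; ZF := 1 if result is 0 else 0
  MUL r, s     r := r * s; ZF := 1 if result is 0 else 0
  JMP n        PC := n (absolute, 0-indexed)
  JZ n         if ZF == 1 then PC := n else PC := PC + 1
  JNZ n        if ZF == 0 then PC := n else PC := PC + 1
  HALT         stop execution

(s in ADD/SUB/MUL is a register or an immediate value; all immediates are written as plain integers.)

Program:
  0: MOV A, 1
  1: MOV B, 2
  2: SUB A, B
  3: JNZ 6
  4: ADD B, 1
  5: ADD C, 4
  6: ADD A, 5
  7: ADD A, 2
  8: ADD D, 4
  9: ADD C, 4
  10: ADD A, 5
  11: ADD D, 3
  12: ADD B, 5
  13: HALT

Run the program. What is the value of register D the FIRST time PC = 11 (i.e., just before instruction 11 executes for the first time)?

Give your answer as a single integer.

Step 1: PC=0 exec 'MOV A, 1'. After: A=1 B=0 C=0 D=0 ZF=0 PC=1
Step 2: PC=1 exec 'MOV B, 2'. After: A=1 B=2 C=0 D=0 ZF=0 PC=2
Step 3: PC=2 exec 'SUB A, B'. After: A=-1 B=2 C=0 D=0 ZF=0 PC=3
Step 4: PC=3 exec 'JNZ 6'. After: A=-1 B=2 C=0 D=0 ZF=0 PC=6
Step 5: PC=6 exec 'ADD A, 5'. After: A=4 B=2 C=0 D=0 ZF=0 PC=7
Step 6: PC=7 exec 'ADD A, 2'. After: A=6 B=2 C=0 D=0 ZF=0 PC=8
Step 7: PC=8 exec 'ADD D, 4'. After: A=6 B=2 C=0 D=4 ZF=0 PC=9
Step 8: PC=9 exec 'ADD C, 4'. After: A=6 B=2 C=4 D=4 ZF=0 PC=10
Step 9: PC=10 exec 'ADD A, 5'. After: A=11 B=2 C=4 D=4 ZF=0 PC=11
First time PC=11: D=4

4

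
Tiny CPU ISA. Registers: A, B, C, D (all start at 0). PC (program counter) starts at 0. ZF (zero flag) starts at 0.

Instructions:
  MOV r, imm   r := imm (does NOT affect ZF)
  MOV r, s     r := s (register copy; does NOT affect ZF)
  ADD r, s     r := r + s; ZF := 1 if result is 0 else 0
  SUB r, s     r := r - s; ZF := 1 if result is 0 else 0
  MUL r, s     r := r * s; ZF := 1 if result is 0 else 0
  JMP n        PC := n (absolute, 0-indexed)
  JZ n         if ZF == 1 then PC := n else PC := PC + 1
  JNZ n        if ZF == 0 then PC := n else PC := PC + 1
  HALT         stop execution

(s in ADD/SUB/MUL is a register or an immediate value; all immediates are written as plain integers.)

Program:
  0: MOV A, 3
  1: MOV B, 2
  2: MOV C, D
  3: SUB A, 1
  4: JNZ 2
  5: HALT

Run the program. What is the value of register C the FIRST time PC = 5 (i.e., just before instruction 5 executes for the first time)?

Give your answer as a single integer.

Step 1: PC=0 exec 'MOV A, 3'. After: A=3 B=0 C=0 D=0 ZF=0 PC=1
Step 2: PC=1 exec 'MOV B, 2'. After: A=3 B=2 C=0 D=0 ZF=0 PC=2
Step 3: PC=2 exec 'MOV C, D'. After: A=3 B=2 C=0 D=0 ZF=0 PC=3
Step 4: PC=3 exec 'SUB A, 1'. After: A=2 B=2 C=0 D=0 ZF=0 PC=4
Step 5: PC=4 exec 'JNZ 2'. After: A=2 B=2 C=0 D=0 ZF=0 PC=2
Step 6: PC=2 exec 'MOV C, D'. After: A=2 B=2 C=0 D=0 ZF=0 PC=3
Step 7: PC=3 exec 'SUB A, 1'. After: A=1 B=2 C=0 D=0 ZF=0 PC=4
Step 8: PC=4 exec 'JNZ 2'. After: A=1 B=2 C=0 D=0 ZF=0 PC=2
Step 9: PC=2 exec 'MOV C, D'. After: A=1 B=2 C=0 D=0 ZF=0 PC=3
Step 10: PC=3 exec 'SUB A, 1'. After: A=0 B=2 C=0 D=0 ZF=1 PC=4
Step 11: PC=4 exec 'JNZ 2'. After: A=0 B=2 C=0 D=0 ZF=1 PC=5
First time PC=5: C=0

0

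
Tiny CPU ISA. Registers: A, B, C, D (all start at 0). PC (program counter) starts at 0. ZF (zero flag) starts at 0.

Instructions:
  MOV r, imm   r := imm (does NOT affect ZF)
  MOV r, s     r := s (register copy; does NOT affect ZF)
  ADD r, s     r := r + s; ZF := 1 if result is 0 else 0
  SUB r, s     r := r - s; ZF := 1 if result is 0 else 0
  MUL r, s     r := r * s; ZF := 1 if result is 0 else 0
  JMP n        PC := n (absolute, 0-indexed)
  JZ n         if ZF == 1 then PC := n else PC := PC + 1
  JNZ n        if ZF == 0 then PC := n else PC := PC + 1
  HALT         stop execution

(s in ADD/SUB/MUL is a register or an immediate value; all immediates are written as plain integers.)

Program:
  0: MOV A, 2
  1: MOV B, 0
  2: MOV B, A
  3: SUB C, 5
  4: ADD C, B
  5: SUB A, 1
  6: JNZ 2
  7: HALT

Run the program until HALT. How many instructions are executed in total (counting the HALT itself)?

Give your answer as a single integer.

Step 1: PC=0 exec 'MOV A, 2'. After: A=2 B=0 C=0 D=0 ZF=0 PC=1
Step 2: PC=1 exec 'MOV B, 0'. After: A=2 B=0 C=0 D=0 ZF=0 PC=2
Step 3: PC=2 exec 'MOV B, A'. After: A=2 B=2 C=0 D=0 ZF=0 PC=3
Step 4: PC=3 exec 'SUB C, 5'. After: A=2 B=2 C=-5 D=0 ZF=0 PC=4
Step 5: PC=4 exec 'ADD C, B'. After: A=2 B=2 C=-3 D=0 ZF=0 PC=5
Step 6: PC=5 exec 'SUB A, 1'. After: A=1 B=2 C=-3 D=0 ZF=0 PC=6
Step 7: PC=6 exec 'JNZ 2'. After: A=1 B=2 C=-3 D=0 ZF=0 PC=2
Step 8: PC=2 exec 'MOV B, A'. After: A=1 B=1 C=-3 D=0 ZF=0 PC=3
Step 9: PC=3 exec 'SUB C, 5'. After: A=1 B=1 C=-8 D=0 ZF=0 PC=4
Step 10: PC=4 exec 'ADD C, B'. After: A=1 B=1 C=-7 D=0 ZF=0 PC=5
Step 11: PC=5 exec 'SUB A, 1'. After: A=0 B=1 C=-7 D=0 ZF=1 PC=6
Step 12: PC=6 exec 'JNZ 2'. After: A=0 B=1 C=-7 D=0 ZF=1 PC=7
Step 13: PC=7 exec 'HALT'. After: A=0 B=1 C=-7 D=0 ZF=1 PC=7 HALTED
Total instructions executed: 13

Answer: 13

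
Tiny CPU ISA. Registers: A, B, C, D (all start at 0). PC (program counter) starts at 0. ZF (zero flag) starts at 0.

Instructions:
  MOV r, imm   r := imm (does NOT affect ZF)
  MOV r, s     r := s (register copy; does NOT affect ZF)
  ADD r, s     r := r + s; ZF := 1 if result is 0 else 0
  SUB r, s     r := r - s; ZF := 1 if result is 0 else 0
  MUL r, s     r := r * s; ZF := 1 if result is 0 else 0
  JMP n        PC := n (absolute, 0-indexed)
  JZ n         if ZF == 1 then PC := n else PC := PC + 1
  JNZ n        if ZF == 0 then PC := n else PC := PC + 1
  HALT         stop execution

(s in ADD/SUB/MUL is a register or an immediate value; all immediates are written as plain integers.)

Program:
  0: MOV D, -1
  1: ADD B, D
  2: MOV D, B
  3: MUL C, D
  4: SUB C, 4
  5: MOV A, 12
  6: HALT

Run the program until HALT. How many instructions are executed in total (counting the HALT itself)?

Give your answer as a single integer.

Step 1: PC=0 exec 'MOV D, -1'. After: A=0 B=0 C=0 D=-1 ZF=0 PC=1
Step 2: PC=1 exec 'ADD B, D'. After: A=0 B=-1 C=0 D=-1 ZF=0 PC=2
Step 3: PC=2 exec 'MOV D, B'. After: A=0 B=-1 C=0 D=-1 ZF=0 PC=3
Step 4: PC=3 exec 'MUL C, D'. After: A=0 B=-1 C=0 D=-1 ZF=1 PC=4
Step 5: PC=4 exec 'SUB C, 4'. After: A=0 B=-1 C=-4 D=-1 ZF=0 PC=5
Step 6: PC=5 exec 'MOV A, 12'. After: A=12 B=-1 C=-4 D=-1 ZF=0 PC=6
Step 7: PC=6 exec 'HALT'. After: A=12 B=-1 C=-4 D=-1 ZF=0 PC=6 HALTED
Total instructions executed: 7

Answer: 7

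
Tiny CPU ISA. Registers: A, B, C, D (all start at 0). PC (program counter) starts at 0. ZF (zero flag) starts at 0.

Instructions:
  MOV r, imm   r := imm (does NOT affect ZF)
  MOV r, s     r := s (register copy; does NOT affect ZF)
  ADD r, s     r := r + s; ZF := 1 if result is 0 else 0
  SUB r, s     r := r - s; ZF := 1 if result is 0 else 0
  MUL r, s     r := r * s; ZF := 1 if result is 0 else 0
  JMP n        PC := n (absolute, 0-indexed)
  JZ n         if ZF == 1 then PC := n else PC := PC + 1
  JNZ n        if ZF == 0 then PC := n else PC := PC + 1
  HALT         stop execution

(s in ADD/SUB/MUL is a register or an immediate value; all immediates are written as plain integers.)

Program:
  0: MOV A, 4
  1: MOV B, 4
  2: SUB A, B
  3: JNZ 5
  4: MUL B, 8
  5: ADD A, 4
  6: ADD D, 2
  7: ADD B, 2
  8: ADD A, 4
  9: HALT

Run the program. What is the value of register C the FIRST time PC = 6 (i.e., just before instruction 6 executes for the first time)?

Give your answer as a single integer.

Step 1: PC=0 exec 'MOV A, 4'. After: A=4 B=0 C=0 D=0 ZF=0 PC=1
Step 2: PC=1 exec 'MOV B, 4'. After: A=4 B=4 C=0 D=0 ZF=0 PC=2
Step 3: PC=2 exec 'SUB A, B'. After: A=0 B=4 C=0 D=0 ZF=1 PC=3
Step 4: PC=3 exec 'JNZ 5'. After: A=0 B=4 C=0 D=0 ZF=1 PC=4
Step 5: PC=4 exec 'MUL B, 8'. After: A=0 B=32 C=0 D=0 ZF=0 PC=5
Step 6: PC=5 exec 'ADD A, 4'. After: A=4 B=32 C=0 D=0 ZF=0 PC=6
First time PC=6: C=0

0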